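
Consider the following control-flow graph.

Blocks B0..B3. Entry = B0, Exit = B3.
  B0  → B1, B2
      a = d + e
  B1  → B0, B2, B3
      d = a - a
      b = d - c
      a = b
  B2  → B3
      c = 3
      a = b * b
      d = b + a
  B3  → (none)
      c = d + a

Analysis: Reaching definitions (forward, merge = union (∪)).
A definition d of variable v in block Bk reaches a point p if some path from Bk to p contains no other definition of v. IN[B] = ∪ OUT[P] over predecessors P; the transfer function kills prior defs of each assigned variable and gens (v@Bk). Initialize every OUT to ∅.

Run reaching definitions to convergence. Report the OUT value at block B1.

Per-block solution:
  B0: | IN={a@B1, b@B1, d@B1} | OUT={a@B0, b@B1, d@B1}
  B1: | IN={a@B0, b@B1, d@B1} | OUT={a@B1, b@B1, d@B1}
  B2: | IN={a@B0, a@B1, b@B1, d@B1} | OUT={a@B2, b@B1, c@B2, d@B2}
  B3: | IN={a@B1, a@B2, b@B1, c@B2, d@B1, d@B2} | OUT={a@B1, a@B2, b@B1, c@B3, d@B1, d@B2}

Merge at B1: IN[B1] = OUT[B0] = {a@B0, b@B1, d@B1}
Applying B1's transfer function to that IN value gives OUT[B1] (row B1 above).

Answer: {a@B1, b@B1, d@B1}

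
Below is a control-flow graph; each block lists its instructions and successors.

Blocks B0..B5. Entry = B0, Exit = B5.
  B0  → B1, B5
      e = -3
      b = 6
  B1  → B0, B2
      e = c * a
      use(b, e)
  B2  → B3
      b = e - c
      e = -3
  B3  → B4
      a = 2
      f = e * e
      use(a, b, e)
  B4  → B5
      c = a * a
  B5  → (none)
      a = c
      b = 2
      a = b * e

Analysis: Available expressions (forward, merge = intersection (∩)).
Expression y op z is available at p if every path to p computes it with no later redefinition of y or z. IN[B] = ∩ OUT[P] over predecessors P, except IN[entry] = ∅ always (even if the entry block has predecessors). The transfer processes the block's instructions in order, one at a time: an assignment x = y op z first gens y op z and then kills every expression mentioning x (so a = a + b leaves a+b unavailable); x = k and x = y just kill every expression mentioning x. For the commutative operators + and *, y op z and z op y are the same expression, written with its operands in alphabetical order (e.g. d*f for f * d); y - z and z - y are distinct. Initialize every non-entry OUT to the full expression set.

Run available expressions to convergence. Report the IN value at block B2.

Answer: {a*c}

Derivation:
Fixpoint table:
  B0:  IN={}  OUT={}
  B1:  IN={}  OUT={a*c}
  B2:  IN={a*c}  OUT={a*c}
  B3:  IN={a*c}  OUT={e*e}
  B4:  IN={e*e}  OUT={a*a, e*e}
  B5:  IN={}  OUT={b*e}

Merge at B2: IN[B2] = OUT[B1] = {a*c}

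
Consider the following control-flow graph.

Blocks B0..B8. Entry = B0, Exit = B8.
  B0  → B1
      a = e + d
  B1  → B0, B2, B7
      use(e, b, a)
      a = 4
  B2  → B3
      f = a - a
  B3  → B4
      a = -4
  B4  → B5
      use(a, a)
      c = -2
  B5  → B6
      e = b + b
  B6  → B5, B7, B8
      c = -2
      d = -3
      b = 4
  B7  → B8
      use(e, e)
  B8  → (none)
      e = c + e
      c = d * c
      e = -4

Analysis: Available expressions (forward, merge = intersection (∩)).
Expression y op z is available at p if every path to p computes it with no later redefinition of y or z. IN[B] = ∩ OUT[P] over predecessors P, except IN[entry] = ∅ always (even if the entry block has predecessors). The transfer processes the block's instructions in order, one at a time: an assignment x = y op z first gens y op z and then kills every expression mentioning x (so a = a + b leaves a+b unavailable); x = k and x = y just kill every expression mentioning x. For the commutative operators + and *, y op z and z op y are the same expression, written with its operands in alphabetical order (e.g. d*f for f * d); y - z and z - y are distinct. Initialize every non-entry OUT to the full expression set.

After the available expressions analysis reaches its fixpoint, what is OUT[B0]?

Answer: {d+e}

Trace:
Converged values:
  B0:   IN={}   OUT={d+e}
  B1:   IN={d+e}   OUT={d+e}
  B2:   IN={d+e}   OUT={a-a, d+e}
  B3:   IN={a-a, d+e}   OUT={d+e}
  B4:   IN={d+e}   OUT={d+e}
  B5:   IN={}   OUT={b+b}
  B6:   IN={b+b}   OUT={}
  B7:   IN={}   OUT={}
  B8:   IN={}   OUT={}

Merge at B0 (entry node, so the boundary value {} is joined with the incoming edge(s)): IN[B0] = {} ∩ OUT[B1] = {}
Applying B0's transfer function to that IN value gives OUT[B0] (row B0 above).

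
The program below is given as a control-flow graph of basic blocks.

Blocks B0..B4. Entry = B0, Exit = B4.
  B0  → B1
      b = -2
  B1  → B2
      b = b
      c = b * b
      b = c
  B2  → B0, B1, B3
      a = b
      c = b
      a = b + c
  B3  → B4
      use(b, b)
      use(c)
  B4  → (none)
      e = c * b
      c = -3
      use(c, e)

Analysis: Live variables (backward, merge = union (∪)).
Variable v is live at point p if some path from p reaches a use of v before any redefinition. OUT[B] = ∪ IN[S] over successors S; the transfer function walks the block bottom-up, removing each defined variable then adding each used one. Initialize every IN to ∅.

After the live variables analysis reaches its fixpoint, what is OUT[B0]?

Converged values:
  B0:  IN={}  OUT={b}
  B1:  IN={b}  OUT={b}
  B2:  IN={b}  OUT={b, c}
  B3:  IN={b, c}  OUT={b, c}
  B4:  IN={b, c}  OUT={}

Merge at B0: OUT[B0] = IN[B1] = {b}

Answer: {b}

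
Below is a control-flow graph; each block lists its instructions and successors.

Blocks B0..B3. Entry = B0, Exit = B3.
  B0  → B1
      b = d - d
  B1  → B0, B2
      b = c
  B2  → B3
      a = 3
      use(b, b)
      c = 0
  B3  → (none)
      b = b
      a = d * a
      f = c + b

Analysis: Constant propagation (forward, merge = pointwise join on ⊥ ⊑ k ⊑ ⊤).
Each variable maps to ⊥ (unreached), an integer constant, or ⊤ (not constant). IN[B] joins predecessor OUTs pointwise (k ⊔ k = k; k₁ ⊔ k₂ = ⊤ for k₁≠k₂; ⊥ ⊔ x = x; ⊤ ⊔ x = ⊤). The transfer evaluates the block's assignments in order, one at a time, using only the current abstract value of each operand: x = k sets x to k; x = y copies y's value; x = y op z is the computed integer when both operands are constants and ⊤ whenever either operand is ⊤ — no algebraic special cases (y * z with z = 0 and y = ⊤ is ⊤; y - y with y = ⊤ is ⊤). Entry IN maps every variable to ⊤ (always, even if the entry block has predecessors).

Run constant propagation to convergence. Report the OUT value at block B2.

Converged values:
  B0:  IN=(all ⊤)  OUT=(all ⊤)
  B1:  IN=(all ⊤)  OUT=(all ⊤)
  B2:  IN=(all ⊤)  OUT={a:3, c:0; rest ⊤}
  B3:  IN={a:3, c:0; rest ⊤}  OUT={c:0; rest ⊤}

Merge at B2: IN[B2] = OUT[B1] = {a: ⊤, b: ⊤, c: ⊤, d: ⊤, e: ⊤, f: ⊤}
Applying B2's transfer function to that IN value gives OUT[B2] (row B2 above).

Answer: {a: 3, b: ⊤, c: 0, d: ⊤, e: ⊤, f: ⊤}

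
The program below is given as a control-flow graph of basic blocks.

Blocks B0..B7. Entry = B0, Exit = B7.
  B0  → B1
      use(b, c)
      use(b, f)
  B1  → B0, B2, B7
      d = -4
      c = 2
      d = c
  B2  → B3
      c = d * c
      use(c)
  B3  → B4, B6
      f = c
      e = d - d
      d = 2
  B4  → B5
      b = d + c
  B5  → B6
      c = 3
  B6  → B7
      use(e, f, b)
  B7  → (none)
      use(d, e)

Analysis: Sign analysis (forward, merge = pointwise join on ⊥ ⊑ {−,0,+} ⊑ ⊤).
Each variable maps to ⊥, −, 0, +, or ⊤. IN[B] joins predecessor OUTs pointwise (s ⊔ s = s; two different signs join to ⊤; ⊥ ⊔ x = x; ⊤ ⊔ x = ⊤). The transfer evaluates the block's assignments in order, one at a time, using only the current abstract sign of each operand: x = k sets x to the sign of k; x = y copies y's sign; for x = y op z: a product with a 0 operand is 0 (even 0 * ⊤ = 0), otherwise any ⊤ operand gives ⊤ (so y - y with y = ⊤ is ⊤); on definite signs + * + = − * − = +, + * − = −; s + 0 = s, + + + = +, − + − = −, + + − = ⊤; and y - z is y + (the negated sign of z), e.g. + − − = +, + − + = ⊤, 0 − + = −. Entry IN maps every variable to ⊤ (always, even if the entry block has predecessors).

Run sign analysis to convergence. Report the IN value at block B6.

Answer: {a: ⊤, b: ⊤, c: +, d: +, e: ⊤, f: +}

Derivation:
Fixpoint table:
  B0:   IN=(all ⊤)   OUT=(all ⊤)
  B1:   IN=(all ⊤)   OUT={c:+, d:+; rest ⊤}
  B2:   IN={c:+, d:+; rest ⊤}   OUT={c:+, d:+; rest ⊤}
  B3:   IN={c:+, d:+; rest ⊤}   OUT={c:+, d:+, f:+; rest ⊤}
  B4:   IN={c:+, d:+, f:+; rest ⊤}   OUT={b:+, c:+, d:+, f:+; rest ⊤}
  B5:   IN={b:+, c:+, d:+, f:+; rest ⊤}   OUT={b:+, c:+, d:+, f:+; rest ⊤}
  B6:   IN={c:+, d:+, f:+; rest ⊤}   OUT={c:+, d:+, f:+; rest ⊤}
  B7:   IN={c:+, d:+; rest ⊤}   OUT={c:+, d:+; rest ⊤}

Merge at B6: IN[B6] = OUT[B3] ⊔ OUT[B5] = {a: ⊤, b: ⊤, c: +, d: +, e: ⊤, f: +}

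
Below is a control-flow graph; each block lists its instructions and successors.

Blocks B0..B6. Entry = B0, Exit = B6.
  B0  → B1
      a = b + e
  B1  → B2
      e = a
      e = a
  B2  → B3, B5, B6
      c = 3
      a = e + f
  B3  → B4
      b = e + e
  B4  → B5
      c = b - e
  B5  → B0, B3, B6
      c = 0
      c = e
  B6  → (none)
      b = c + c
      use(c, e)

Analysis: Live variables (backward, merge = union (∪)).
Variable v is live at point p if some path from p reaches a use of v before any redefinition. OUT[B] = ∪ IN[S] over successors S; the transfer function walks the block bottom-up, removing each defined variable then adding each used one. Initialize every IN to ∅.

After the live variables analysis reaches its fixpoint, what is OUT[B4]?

Answer: {b, e, f}

Working:
Per-block solution:
  B0:   IN={b, e, f}   OUT={a, b, f}
  B1:   IN={a, b, f}   OUT={b, e, f}
  B2:   IN={b, e, f}   OUT={b, c, e, f}
  B3:   IN={e, f}   OUT={b, e, f}
  B4:   IN={b, e, f}   OUT={b, e, f}
  B5:   IN={b, e, f}   OUT={b, c, e, f}
  B6:   IN={c, e}   OUT={}

Merge at B4: OUT[B4] = IN[B5] = {b, e, f}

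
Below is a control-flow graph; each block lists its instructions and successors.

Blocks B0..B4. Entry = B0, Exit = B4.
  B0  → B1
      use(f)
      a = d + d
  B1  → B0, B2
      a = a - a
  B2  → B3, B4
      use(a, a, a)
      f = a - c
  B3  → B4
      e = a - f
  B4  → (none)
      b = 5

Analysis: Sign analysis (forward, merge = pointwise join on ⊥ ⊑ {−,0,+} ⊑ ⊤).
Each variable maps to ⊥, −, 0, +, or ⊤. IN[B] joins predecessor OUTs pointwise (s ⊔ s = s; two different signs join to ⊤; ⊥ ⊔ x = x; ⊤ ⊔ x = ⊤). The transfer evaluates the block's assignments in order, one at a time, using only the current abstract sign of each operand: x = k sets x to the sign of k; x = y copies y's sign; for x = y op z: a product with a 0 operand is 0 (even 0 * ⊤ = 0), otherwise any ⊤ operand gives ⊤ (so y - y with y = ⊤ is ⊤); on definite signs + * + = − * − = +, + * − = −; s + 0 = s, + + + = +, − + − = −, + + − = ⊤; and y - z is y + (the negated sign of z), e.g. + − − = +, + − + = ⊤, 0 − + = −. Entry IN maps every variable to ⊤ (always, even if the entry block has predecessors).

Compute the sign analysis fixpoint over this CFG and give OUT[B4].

Answer: {a: ⊤, b: +, c: ⊤, d: ⊤, e: ⊤, f: ⊤}

Trace:
Converged values:
  B0:   IN=(all ⊤)   OUT=(all ⊤)
  B1:   IN=(all ⊤)   OUT=(all ⊤)
  B2:   IN=(all ⊤)   OUT=(all ⊤)
  B3:   IN=(all ⊤)   OUT=(all ⊤)
  B4:   IN=(all ⊤)   OUT={b:+; rest ⊤}

Merge at B4: IN[B4] = OUT[B2] ⊔ OUT[B3] = {a: ⊤, b: ⊤, c: ⊤, d: ⊤, e: ⊤, f: ⊤}
Applying B4's transfer function to that IN value gives OUT[B4] (row B4 above).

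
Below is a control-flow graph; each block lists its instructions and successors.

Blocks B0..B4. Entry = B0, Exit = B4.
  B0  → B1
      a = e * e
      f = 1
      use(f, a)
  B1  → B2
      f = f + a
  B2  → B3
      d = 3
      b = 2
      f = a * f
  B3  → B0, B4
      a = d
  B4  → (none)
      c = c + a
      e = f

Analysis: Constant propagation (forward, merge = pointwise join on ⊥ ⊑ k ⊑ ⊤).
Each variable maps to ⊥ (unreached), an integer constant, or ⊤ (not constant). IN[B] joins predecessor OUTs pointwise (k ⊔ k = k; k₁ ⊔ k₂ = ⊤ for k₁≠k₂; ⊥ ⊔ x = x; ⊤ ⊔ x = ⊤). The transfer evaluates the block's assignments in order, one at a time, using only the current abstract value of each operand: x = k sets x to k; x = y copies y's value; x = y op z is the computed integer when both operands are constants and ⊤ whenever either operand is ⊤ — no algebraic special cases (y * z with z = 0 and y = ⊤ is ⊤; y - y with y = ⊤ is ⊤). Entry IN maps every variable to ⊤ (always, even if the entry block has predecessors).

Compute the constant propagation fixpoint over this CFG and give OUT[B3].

Answer: {a: 3, b: 2, c: ⊤, d: 3, e: ⊤, f: ⊤}

Trace:
Fixpoint table:
  B0:   IN=(all ⊤)   OUT={f:1; rest ⊤}
  B1:   IN={f:1; rest ⊤}   OUT=(all ⊤)
  B2:   IN=(all ⊤)   OUT={b:2, d:3; rest ⊤}
  B3:   IN={b:2, d:3; rest ⊤}   OUT={a:3, b:2, d:3; rest ⊤}
  B4:   IN={a:3, b:2, d:3; rest ⊤}   OUT={a:3, b:2, d:3; rest ⊤}

Merge at B3: IN[B3] = OUT[B2] = {a: ⊤, b: 2, c: ⊤, d: 3, e: ⊤, f: ⊤}
Applying B3's transfer function to that IN value gives OUT[B3] (row B3 above).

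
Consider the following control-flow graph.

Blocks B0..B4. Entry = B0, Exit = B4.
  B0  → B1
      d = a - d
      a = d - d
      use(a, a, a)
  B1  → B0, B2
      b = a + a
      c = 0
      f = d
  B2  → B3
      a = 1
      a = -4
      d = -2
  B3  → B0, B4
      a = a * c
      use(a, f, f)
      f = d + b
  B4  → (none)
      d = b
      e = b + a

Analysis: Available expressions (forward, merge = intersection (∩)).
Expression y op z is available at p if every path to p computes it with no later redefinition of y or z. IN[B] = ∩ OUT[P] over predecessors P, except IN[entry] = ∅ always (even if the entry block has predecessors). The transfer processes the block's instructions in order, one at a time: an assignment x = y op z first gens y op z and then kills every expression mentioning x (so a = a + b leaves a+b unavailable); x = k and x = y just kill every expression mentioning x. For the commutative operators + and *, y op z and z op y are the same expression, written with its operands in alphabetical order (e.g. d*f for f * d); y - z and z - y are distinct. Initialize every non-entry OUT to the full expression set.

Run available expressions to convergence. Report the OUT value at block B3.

Per-block solution:
  B0:   IN={}   OUT={d-d}
  B1:   IN={d-d}   OUT={a+a, d-d}
  B2:   IN={a+a, d-d}   OUT={}
  B3:   IN={}   OUT={b+d}
  B4:   IN={b+d}   OUT={a+b}

Merge at B3: IN[B3] = OUT[B2] = {}
Applying B3's transfer function to that IN value gives OUT[B3] (row B3 above).

Answer: {b+d}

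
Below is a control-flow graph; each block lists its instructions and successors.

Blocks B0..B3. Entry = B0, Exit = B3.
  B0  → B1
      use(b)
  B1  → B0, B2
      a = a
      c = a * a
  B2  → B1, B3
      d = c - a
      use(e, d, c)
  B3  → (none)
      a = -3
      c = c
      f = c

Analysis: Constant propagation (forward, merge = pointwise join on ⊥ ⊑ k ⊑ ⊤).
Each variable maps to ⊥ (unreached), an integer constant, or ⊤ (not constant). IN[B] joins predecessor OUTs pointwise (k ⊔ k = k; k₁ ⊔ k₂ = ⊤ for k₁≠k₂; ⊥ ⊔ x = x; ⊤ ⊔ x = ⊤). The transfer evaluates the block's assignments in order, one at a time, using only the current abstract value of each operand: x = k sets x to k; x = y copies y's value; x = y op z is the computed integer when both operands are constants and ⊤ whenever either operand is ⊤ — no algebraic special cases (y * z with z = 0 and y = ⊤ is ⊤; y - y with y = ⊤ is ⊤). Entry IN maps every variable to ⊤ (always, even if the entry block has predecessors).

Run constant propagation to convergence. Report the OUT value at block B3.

Answer: {a: -3, b: ⊤, c: ⊤, d: ⊤, e: ⊤, f: ⊤}

Derivation:
Fixpoint table:
  B0:  IN=(all ⊤)  OUT=(all ⊤)
  B1:  IN=(all ⊤)  OUT=(all ⊤)
  B2:  IN=(all ⊤)  OUT=(all ⊤)
  B3:  IN=(all ⊤)  OUT={a:-3; rest ⊤}

Merge at B3: IN[B3] = OUT[B2] = {a: ⊤, b: ⊤, c: ⊤, d: ⊤, e: ⊤, f: ⊤}
Applying B3's transfer function to that IN value gives OUT[B3] (row B3 above).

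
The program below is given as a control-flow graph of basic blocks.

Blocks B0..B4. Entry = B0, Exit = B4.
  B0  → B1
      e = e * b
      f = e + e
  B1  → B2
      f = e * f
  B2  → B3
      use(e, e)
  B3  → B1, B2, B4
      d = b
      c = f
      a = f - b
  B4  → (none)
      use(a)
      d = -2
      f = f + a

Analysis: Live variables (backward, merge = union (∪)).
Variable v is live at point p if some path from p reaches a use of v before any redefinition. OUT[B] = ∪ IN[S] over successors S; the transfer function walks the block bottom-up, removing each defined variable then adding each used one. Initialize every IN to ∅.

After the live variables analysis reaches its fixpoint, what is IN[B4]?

Answer: {a, f}

Working:
Converged values:
  B0:   IN={b, e}   OUT={b, e, f}
  B1:   IN={b, e, f}   OUT={b, e, f}
  B2:   IN={b, e, f}   OUT={b, e, f}
  B3:   IN={b, e, f}   OUT={a, b, e, f}
  B4:   IN={a, f}   OUT={}

B4 is the boundary node: OUT[B4] = {}
Applying B4's transfer function to that OUT value gives IN[B4] (row B4 above).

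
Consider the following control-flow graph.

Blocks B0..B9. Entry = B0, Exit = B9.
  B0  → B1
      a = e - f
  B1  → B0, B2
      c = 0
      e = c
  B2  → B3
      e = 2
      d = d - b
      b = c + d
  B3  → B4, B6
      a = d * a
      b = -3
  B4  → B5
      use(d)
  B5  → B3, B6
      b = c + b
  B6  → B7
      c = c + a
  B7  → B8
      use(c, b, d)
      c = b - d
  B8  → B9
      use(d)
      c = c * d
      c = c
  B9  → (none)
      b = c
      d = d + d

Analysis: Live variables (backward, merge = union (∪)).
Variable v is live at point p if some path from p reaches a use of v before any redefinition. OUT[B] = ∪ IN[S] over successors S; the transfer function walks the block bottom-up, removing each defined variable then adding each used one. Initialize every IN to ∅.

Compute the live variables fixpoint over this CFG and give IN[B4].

Converged values:
  B0:   IN={b, d, e, f}   OUT={a, b, d, f}
  B1:   IN={a, b, d, f}   OUT={a, b, c, d, e, f}
  B2:   IN={a, b, c, d}   OUT={a, c, d}
  B3:   IN={a, c, d}   OUT={a, b, c, d}
  B4:   IN={a, b, c, d}   OUT={a, b, c, d}
  B5:   IN={a, b, c, d}   OUT={a, b, c, d}
  B6:   IN={a, b, c, d}   OUT={b, c, d}
  B7:   IN={b, c, d}   OUT={c, d}
  B8:   IN={c, d}   OUT={c, d}
  B9:   IN={c, d}   OUT={}

Merge at B4: OUT[B4] = IN[B5] = {a, b, c, d}
Applying B4's transfer function to that OUT value gives IN[B4] (row B4 above).

Answer: {a, b, c, d}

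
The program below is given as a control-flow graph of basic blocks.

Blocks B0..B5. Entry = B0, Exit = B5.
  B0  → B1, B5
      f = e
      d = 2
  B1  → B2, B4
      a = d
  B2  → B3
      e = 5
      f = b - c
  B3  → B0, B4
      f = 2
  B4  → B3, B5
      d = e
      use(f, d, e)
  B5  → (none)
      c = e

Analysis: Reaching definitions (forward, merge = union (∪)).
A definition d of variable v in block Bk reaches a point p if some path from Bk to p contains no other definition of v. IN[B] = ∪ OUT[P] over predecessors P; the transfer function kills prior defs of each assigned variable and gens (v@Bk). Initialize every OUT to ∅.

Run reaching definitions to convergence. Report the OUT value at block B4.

Per-block solution:
  B0: | IN={a@B1, d@B0, d@B4, e@B2, f@B3} | OUT={a@B1, d@B0, e@B2, f@B0}
  B1: | IN={a@B1, d@B0, e@B2, f@B0} | OUT={a@B1, d@B0, e@B2, f@B0}
  B2: | IN={a@B1, d@B0, e@B2, f@B0} | OUT={a@B1, d@B0, e@B2, f@B2}
  B3: | IN={a@B1, d@B0, d@B4, e@B2, f@B0, f@B2, f@B3} | OUT={a@B1, d@B0, d@B4, e@B2, f@B3}
  B4: | IN={a@B1, d@B0, d@B4, e@B2, f@B0, f@B3} | OUT={a@B1, d@B4, e@B2, f@B0, f@B3}
  B5: | IN={a@B1, d@B0, d@B4, e@B2, f@B0, f@B3} | OUT={a@B1, c@B5, d@B0, d@B4, e@B2, f@B0, f@B3}

Merge at B4: IN[B4] = OUT[B1] ⊔ OUT[B3] = {a@B1, d@B0, d@B4, e@B2, f@B0, f@B3}
Applying B4's transfer function to that IN value gives OUT[B4] (row B4 above).

Answer: {a@B1, d@B4, e@B2, f@B0, f@B3}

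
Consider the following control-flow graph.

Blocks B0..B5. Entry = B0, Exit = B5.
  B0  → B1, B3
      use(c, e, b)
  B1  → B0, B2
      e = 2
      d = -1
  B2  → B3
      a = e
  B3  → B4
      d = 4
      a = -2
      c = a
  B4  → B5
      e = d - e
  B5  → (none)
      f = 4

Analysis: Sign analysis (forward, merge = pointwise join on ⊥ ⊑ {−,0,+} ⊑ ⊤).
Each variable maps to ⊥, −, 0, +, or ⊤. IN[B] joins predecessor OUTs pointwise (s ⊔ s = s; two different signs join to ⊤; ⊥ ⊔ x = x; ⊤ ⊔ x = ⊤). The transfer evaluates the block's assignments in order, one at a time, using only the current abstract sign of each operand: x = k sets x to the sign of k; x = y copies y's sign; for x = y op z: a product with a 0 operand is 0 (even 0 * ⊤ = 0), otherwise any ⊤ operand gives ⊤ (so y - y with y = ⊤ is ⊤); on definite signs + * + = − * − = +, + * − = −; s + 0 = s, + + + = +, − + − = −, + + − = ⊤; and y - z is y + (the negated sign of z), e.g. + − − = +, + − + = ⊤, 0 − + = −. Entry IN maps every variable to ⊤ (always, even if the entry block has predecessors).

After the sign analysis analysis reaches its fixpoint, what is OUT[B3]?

Per-block solution:
  B0: | IN=(all ⊤) | OUT=(all ⊤)
  B1: | IN=(all ⊤) | OUT={d:-, e:+; rest ⊤}
  B2: | IN={d:-, e:+; rest ⊤} | OUT={a:+, d:-, e:+; rest ⊤}
  B3: | IN=(all ⊤) | OUT={a:-, c:-, d:+; rest ⊤}
  B4: | IN={a:-, c:-, d:+; rest ⊤} | OUT={a:-, c:-, d:+; rest ⊤}
  B5: | IN={a:-, c:-, d:+; rest ⊤} | OUT={a:-, c:-, d:+, f:+; rest ⊤}

Merge at B3: IN[B3] = OUT[B0] ⊔ OUT[B2] = {a: ⊤, b: ⊤, c: ⊤, d: ⊤, e: ⊤, f: ⊤}
Applying B3's transfer function to that IN value gives OUT[B3] (row B3 above).

Answer: {a: -, b: ⊤, c: -, d: +, e: ⊤, f: ⊤}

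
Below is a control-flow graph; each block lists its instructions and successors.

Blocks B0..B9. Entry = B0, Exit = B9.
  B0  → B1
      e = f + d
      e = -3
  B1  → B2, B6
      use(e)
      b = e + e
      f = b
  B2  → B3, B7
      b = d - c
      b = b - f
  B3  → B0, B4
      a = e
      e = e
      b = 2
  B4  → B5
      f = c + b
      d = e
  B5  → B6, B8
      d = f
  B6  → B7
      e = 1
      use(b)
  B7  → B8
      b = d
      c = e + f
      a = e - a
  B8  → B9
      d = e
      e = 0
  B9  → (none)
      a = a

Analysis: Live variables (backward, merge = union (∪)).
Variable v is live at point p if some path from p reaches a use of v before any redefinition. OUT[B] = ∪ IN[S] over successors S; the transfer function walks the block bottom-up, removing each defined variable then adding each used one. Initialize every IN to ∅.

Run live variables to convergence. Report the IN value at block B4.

Per-block solution:
  B0: | IN={a, c, d, f} | OUT={a, c, d, e}
  B1: | IN={a, c, d, e} | OUT={a, b, c, d, e, f}
  B2: | IN={a, c, d, e, f} | OUT={a, c, d, e, f}
  B3: | IN={c, d, e, f} | OUT={a, b, c, d, e, f}
  B4: | IN={a, b, c, e} | OUT={a, b, e, f}
  B5: | IN={a, b, e, f} | OUT={a, b, d, e, f}
  B6: | IN={a, b, d, f} | OUT={a, d, e, f}
  B7: | IN={a, d, e, f} | OUT={a, e}
  B8: | IN={a, e} | OUT={a}
  B9: | IN={a} | OUT={}

Merge at B4: OUT[B4] = IN[B5] = {a, b, e, f}
Applying B4's transfer function to that OUT value gives IN[B4] (row B4 above).

Answer: {a, b, c, e}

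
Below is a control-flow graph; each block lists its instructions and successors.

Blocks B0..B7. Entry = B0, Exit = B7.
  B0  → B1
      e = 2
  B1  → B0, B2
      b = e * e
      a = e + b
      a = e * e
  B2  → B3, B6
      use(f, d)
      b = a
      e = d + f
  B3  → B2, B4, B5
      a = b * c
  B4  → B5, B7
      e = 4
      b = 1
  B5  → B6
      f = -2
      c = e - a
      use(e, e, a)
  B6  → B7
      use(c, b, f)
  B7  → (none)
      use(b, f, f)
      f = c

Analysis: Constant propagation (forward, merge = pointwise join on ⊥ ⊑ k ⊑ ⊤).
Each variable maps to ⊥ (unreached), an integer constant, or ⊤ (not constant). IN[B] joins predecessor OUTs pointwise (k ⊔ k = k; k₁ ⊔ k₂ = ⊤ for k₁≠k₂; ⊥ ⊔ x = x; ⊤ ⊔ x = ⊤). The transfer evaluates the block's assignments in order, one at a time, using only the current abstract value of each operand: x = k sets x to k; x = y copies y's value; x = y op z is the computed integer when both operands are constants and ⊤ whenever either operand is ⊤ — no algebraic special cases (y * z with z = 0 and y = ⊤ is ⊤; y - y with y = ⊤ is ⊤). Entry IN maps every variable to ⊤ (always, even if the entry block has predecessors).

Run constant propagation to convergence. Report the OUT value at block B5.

Fixpoint table:
  B0:   IN=(all ⊤)   OUT={e:2; rest ⊤}
  B1:   IN={e:2; rest ⊤}   OUT={a:4, b:4, e:2; rest ⊤}
  B2:   IN=(all ⊤)   OUT=(all ⊤)
  B3:   IN=(all ⊤)   OUT=(all ⊤)
  B4:   IN=(all ⊤)   OUT={b:1, e:4; rest ⊤}
  B5:   IN=(all ⊤)   OUT={f:-2; rest ⊤}
  B6:   IN=(all ⊤)   OUT=(all ⊤)
  B7:   IN=(all ⊤)   OUT=(all ⊤)

Merge at B5: IN[B5] = OUT[B3] ⊔ OUT[B4] = {a: ⊤, b: ⊤, c: ⊤, d: ⊤, e: ⊤, f: ⊤}
Applying B5's transfer function to that IN value gives OUT[B5] (row B5 above).

Answer: {a: ⊤, b: ⊤, c: ⊤, d: ⊤, e: ⊤, f: -2}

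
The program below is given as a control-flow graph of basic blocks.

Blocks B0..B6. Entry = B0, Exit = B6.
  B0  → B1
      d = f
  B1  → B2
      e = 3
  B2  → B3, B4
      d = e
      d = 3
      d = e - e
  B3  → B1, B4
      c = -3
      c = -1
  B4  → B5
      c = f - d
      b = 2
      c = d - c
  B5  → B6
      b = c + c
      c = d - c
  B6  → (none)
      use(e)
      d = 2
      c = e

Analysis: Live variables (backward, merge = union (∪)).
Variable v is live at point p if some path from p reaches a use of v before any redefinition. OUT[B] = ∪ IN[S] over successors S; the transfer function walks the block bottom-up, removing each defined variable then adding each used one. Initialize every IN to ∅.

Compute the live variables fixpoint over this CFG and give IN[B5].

Answer: {c, d, e}

Working:
Converged values:
  B0:   IN={f}   OUT={f}
  B1:   IN={f}   OUT={e, f}
  B2:   IN={e, f}   OUT={d, e, f}
  B3:   IN={d, e, f}   OUT={d, e, f}
  B4:   IN={d, e, f}   OUT={c, d, e}
  B5:   IN={c, d, e}   OUT={e}
  B6:   IN={e}   OUT={}

Merge at B5: OUT[B5] = IN[B6] = {e}
Applying B5's transfer function to that OUT value gives IN[B5] (row B5 above).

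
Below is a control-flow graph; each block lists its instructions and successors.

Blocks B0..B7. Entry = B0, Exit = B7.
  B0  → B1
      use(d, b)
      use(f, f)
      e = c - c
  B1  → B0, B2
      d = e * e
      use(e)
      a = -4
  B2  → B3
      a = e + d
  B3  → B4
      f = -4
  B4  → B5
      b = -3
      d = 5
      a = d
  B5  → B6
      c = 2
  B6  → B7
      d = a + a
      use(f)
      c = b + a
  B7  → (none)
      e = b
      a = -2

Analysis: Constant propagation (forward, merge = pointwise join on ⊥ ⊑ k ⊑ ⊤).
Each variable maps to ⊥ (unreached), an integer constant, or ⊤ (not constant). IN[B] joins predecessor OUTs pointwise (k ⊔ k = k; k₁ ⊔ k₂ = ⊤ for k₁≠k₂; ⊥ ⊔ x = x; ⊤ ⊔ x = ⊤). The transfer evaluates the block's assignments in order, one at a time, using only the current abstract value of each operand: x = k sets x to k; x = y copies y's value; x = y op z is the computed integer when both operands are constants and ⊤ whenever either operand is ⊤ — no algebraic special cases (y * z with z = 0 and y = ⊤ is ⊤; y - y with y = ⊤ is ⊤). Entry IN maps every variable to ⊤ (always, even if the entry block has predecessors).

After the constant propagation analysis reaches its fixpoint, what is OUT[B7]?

Per-block solution:
  B0:  IN=(all ⊤)  OUT=(all ⊤)
  B1:  IN=(all ⊤)  OUT={a:-4; rest ⊤}
  B2:  IN={a:-4; rest ⊤}  OUT=(all ⊤)
  B3:  IN=(all ⊤)  OUT={f:-4; rest ⊤}
  B4:  IN={f:-4; rest ⊤}  OUT={a:5, b:-3, d:5, f:-4; rest ⊤}
  B5:  IN={a:5, b:-3, d:5, f:-4; rest ⊤}  OUT={a:5, b:-3, c:2, d:5, f:-4; rest ⊤}
  B6:  IN={a:5, b:-3, c:2, d:5, f:-4; rest ⊤}  OUT={a:5, b:-3, c:2, d:10, f:-4; rest ⊤}
  B7:  IN={a:5, b:-3, c:2, d:10, f:-4; rest ⊤}  OUT={a:-2, b:-3, c:2, d:10, e:-3, f:-4; rest ⊤}

Merge at B7: IN[B7] = OUT[B6] = {a: 5, b: -3, c: 2, d: 10, e: ⊤, f: -4}
Applying B7's transfer function to that IN value gives OUT[B7] (row B7 above).

Answer: {a: -2, b: -3, c: 2, d: 10, e: -3, f: -4}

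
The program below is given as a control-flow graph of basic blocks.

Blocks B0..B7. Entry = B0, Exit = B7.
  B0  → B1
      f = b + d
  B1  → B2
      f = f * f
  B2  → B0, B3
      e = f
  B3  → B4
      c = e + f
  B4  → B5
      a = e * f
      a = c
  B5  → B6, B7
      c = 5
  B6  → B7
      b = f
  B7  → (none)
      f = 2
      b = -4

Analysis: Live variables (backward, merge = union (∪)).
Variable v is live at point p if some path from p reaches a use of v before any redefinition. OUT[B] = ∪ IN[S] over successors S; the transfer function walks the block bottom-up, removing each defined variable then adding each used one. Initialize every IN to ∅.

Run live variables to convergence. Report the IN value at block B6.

Answer: {f}

Working:
Fixpoint table:
  B0: | IN={b, d} | OUT={b, d, f}
  B1: | IN={b, d, f} | OUT={b, d, f}
  B2: | IN={b, d, f} | OUT={b, d, e, f}
  B3: | IN={e, f} | OUT={c, e, f}
  B4: | IN={c, e, f} | OUT={f}
  B5: | IN={f} | OUT={f}
  B6: | IN={f} | OUT={}
  B7: | IN={} | OUT={}

Merge at B6: OUT[B6] = IN[B7] = {}
Applying B6's transfer function to that OUT value gives IN[B6] (row B6 above).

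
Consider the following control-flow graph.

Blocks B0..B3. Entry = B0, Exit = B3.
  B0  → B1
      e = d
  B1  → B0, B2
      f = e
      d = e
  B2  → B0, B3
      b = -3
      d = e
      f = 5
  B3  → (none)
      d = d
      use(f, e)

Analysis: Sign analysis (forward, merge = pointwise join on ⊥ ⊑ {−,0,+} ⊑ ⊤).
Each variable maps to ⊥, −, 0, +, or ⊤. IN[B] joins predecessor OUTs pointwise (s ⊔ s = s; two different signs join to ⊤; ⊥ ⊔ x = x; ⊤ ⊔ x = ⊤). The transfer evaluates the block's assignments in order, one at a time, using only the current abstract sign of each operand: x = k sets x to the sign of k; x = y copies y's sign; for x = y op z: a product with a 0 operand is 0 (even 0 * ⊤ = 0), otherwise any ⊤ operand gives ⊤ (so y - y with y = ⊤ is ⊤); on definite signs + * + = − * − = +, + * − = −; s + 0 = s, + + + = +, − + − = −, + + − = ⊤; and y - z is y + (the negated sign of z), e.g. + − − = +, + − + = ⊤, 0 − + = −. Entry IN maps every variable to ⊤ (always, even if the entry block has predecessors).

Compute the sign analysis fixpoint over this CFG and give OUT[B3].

Answer: {a: ⊤, b: -, c: ⊤, d: ⊤, e: ⊤, f: +}

Derivation:
Per-block solution:
  B0:   IN=(all ⊤)   OUT=(all ⊤)
  B1:   IN=(all ⊤)   OUT=(all ⊤)
  B2:   IN=(all ⊤)   OUT={b:-, f:+; rest ⊤}
  B3:   IN={b:-, f:+; rest ⊤}   OUT={b:-, f:+; rest ⊤}

Merge at B3: IN[B3] = OUT[B2] = {a: ⊤, b: -, c: ⊤, d: ⊤, e: ⊤, f: +}
Applying B3's transfer function to that IN value gives OUT[B3] (row B3 above).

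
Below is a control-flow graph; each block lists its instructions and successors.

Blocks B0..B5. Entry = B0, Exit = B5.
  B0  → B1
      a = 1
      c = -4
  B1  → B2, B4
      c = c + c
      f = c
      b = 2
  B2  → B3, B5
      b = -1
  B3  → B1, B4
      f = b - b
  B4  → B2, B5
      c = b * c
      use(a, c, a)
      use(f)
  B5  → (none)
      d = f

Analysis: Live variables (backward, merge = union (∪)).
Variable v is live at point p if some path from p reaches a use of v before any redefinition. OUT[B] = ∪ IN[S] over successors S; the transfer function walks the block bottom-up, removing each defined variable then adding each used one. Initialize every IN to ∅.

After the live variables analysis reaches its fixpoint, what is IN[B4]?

Fixpoint table:
  B0:  IN={}  OUT={a, c}
  B1:  IN={a, c}  OUT={a, b, c, f}
  B2:  IN={a, c, f}  OUT={a, b, c, f}
  B3:  IN={a, b, c}  OUT={a, b, c, f}
  B4:  IN={a, b, c, f}  OUT={a, c, f}
  B5:  IN={f}  OUT={}

Merge at B4: OUT[B4] = IN[B2] ⊔ IN[B5] = {a, c, f}
Applying B4's transfer function to that OUT value gives IN[B4] (row B4 above).

Answer: {a, b, c, f}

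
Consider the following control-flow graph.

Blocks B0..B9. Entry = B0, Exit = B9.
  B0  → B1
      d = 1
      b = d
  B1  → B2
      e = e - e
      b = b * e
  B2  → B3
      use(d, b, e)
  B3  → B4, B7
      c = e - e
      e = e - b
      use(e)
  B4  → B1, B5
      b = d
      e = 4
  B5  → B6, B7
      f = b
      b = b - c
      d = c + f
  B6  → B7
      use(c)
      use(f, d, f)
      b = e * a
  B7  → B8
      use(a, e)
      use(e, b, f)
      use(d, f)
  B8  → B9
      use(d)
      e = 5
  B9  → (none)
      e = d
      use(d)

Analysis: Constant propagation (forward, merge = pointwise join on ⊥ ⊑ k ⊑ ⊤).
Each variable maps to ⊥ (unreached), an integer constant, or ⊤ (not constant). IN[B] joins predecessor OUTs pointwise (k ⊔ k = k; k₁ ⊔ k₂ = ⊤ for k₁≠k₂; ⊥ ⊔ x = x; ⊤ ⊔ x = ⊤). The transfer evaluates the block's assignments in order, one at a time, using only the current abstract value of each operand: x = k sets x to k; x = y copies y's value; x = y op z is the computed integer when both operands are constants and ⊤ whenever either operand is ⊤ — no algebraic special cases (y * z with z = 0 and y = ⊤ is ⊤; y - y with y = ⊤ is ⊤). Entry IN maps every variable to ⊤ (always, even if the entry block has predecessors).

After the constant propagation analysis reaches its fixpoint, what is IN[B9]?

Converged values:
  B0: | IN=(all ⊤) | OUT={b:1, d:1; rest ⊤}
  B1: | IN={b:1, d:1; rest ⊤} | OUT={d:1; rest ⊤}
  B2: | IN={d:1; rest ⊤} | OUT={d:1; rest ⊤}
  B3: | IN={d:1; rest ⊤} | OUT={d:1; rest ⊤}
  B4: | IN={d:1; rest ⊤} | OUT={b:1, d:1, e:4; rest ⊤}
  B5: | IN={b:1, d:1, e:4; rest ⊤} | OUT={e:4, f:1; rest ⊤}
  B6: | IN={e:4, f:1; rest ⊤} | OUT={e:4, f:1; rest ⊤}
  B7: | IN=(all ⊤) | OUT=(all ⊤)
  B8: | IN=(all ⊤) | OUT={e:5; rest ⊤}
  B9: | IN={e:5; rest ⊤} | OUT=(all ⊤)

Merge at B9: IN[B9] = OUT[B8] = {a: ⊤, b: ⊤, c: ⊤, d: ⊤, e: 5, f: ⊤}

Answer: {a: ⊤, b: ⊤, c: ⊤, d: ⊤, e: 5, f: ⊤}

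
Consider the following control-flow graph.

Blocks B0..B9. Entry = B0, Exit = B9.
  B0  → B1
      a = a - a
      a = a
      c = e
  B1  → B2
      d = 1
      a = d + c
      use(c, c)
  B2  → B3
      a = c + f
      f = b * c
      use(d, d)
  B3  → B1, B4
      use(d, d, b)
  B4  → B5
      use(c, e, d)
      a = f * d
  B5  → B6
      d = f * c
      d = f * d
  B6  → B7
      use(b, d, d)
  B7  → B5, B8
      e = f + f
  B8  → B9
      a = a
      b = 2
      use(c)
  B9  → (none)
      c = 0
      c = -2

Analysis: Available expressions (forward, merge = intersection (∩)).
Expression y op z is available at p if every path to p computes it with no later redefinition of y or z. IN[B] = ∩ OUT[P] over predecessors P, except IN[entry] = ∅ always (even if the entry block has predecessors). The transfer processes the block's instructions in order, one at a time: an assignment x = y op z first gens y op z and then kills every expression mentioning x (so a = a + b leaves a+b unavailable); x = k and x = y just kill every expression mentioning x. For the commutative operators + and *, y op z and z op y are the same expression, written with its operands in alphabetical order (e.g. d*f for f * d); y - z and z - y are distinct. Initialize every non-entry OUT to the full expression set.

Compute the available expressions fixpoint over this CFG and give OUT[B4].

Answer: {b*c, c+d, d*f}

Trace:
Per-block solution:
  B0:  IN={}  OUT={}
  B1:  IN={}  OUT={c+d}
  B2:  IN={c+d}  OUT={b*c, c+d}
  B3:  IN={b*c, c+d}  OUT={b*c, c+d}
  B4:  IN={b*c, c+d}  OUT={b*c, c+d, d*f}
  B5:  IN={b*c}  OUT={b*c, c*f}
  B6:  IN={b*c, c*f}  OUT={b*c, c*f}
  B7:  IN={b*c, c*f}  OUT={b*c, c*f, f+f}
  B8:  IN={b*c, c*f, f+f}  OUT={c*f, f+f}
  B9:  IN={c*f, f+f}  OUT={f+f}

Merge at B4: IN[B4] = OUT[B3] = {b*c, c+d}
Applying B4's transfer function to that IN value gives OUT[B4] (row B4 above).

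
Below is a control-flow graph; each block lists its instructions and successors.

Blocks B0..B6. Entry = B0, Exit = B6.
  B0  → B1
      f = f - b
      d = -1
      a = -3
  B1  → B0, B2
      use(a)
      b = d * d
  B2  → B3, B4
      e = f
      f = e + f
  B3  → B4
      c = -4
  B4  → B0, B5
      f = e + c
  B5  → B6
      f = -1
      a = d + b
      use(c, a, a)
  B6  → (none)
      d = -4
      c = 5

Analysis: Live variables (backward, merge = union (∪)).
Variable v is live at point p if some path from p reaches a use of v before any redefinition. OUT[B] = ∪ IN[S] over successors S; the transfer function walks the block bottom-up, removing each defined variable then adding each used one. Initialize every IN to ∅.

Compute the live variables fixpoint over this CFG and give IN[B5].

Converged values:
  B0:   IN={b, c, f}   OUT={a, c, d, f}
  B1:   IN={a, c, d, f}   OUT={b, c, d, f}
  B2:   IN={b, c, d, f}   OUT={b, c, d, e}
  B3:   IN={b, d, e}   OUT={b, c, d, e}
  B4:   IN={b, c, d, e}   OUT={b, c, d, f}
  B5:   IN={b, c, d}   OUT={}
  B6:   IN={}   OUT={}

Merge at B5: OUT[B5] = IN[B6] = {}
Applying B5's transfer function to that OUT value gives IN[B5] (row B5 above).

Answer: {b, c, d}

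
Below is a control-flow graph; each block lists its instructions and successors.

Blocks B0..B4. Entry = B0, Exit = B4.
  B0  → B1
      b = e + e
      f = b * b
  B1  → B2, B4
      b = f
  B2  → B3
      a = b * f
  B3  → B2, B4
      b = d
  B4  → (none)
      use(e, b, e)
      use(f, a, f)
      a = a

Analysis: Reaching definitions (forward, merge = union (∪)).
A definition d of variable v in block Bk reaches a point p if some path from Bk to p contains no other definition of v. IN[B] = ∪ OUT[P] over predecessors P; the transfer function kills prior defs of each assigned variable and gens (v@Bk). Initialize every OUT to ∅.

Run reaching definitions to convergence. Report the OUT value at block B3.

Answer: {a@B2, b@B3, f@B0}

Derivation:
Fixpoint table:
  B0: | IN={} | OUT={b@B0, f@B0}
  B1: | IN={b@B0, f@B0} | OUT={b@B1, f@B0}
  B2: | IN={a@B2, b@B1, b@B3, f@B0} | OUT={a@B2, b@B1, b@B3, f@B0}
  B3: | IN={a@B2, b@B1, b@B3, f@B0} | OUT={a@B2, b@B3, f@B0}
  B4: | IN={a@B2, b@B1, b@B3, f@B0} | OUT={a@B4, b@B1, b@B3, f@B0}

Merge at B3: IN[B3] = OUT[B2] = {a@B2, b@B1, b@B3, f@B0}
Applying B3's transfer function to that IN value gives OUT[B3] (row B3 above).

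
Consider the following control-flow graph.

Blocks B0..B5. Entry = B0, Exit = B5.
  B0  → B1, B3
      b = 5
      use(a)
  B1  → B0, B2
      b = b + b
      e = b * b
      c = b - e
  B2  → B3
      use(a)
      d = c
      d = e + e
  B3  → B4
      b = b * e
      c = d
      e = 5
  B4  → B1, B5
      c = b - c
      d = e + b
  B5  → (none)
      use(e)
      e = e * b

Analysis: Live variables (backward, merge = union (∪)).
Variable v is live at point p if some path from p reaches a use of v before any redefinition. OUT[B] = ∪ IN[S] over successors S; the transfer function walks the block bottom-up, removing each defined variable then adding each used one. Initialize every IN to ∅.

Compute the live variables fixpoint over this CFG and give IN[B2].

Answer: {a, b, c, e}

Trace:
Converged values:
  B0: | IN={a, d, e} | OUT={a, b, d, e}
  B1: | IN={a, b, d} | OUT={a, b, c, d, e}
  B2: | IN={a, b, c, e} | OUT={a, b, d, e}
  B3: | IN={a, b, d, e} | OUT={a, b, c, e}
  B4: | IN={a, b, c, e} | OUT={a, b, d, e}
  B5: | IN={b, e} | OUT={}

Merge at B2: OUT[B2] = IN[B3] = {a, b, d, e}
Applying B2's transfer function to that OUT value gives IN[B2] (row B2 above).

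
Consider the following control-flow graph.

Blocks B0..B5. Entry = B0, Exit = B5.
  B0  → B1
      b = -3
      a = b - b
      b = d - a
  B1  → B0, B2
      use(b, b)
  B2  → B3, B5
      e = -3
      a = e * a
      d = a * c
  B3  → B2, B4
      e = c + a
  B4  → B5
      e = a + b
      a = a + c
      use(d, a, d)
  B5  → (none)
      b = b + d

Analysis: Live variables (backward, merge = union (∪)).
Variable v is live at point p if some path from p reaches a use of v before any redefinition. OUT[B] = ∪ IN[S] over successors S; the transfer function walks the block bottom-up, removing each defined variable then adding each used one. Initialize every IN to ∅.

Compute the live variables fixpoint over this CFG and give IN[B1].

Converged values:
  B0:   IN={c, d}   OUT={a, b, c, d}
  B1:   IN={a, b, c, d}   OUT={a, b, c, d}
  B2:   IN={a, b, c}   OUT={a, b, c, d}
  B3:   IN={a, b, c, d}   OUT={a, b, c, d}
  B4:   IN={a, b, c, d}   OUT={b, d}
  B5:   IN={b, d}   OUT={}

Merge at B1: OUT[B1] = IN[B0] ⊔ IN[B2] = {a, b, c, d}
Applying B1's transfer function to that OUT value gives IN[B1] (row B1 above).

Answer: {a, b, c, d}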